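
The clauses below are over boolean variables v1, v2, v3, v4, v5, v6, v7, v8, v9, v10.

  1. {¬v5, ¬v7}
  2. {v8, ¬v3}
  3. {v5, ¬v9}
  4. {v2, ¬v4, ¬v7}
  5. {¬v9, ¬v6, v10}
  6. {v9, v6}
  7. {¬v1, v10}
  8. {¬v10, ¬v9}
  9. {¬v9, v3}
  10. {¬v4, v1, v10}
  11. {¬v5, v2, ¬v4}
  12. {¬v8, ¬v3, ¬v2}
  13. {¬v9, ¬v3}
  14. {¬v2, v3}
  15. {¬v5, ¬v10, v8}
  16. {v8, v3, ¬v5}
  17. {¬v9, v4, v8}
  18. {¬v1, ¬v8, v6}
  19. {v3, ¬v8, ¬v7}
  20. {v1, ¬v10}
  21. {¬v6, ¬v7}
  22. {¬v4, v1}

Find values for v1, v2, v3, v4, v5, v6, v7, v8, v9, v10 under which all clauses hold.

Pure literal: v7 appears only negated; assign v7 = False.
Set v1 = True and propagate.
  then v10 is forced to True.
  then v9 is forced to False.
  then v6 is forced to True.
Set v2 = False and propagate.
Branch on v3: take v3 = False.
The remaining clauses are satisfied by v4 = False, v5 = False, v8 = True.
Every clause has at least one true literal under this assignment.

v1 = T, v2 = F, v3 = F, v4 = F, v5 = F, v6 = T, v7 = F, v8 = T, v9 = F, v10 = T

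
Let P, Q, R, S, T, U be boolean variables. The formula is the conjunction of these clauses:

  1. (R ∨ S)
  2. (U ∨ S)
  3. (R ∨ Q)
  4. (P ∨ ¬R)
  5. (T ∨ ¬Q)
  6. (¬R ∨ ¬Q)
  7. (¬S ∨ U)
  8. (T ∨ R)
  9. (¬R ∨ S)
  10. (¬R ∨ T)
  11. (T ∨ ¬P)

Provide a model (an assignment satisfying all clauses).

T occurs only positively in the remaining clauses — set T = True.
Pure literal: U appears only positively; assign U = True.
Branch on P: take P = True.
Set Q = True and propagate.
  then R is forced to False.
  then S is forced to True.
Every clause has at least one true literal under this assignment.
Check each clause:
  1. (R ∨ S) — S is true.
  2. (S ∨ U) — S is true.
  3. (R ∨ Q) — Q is true.
  4. (¬R ∨ P) — P is true.
  5. (T ∨ ¬Q) — T is true.
  6. (¬Q ∨ ¬R) — ¬R is true.
  7. (¬S ∨ U) — U is true.
  8. (T ∨ R) — T is true.
  9. (S ∨ ¬R) — S is true.
  10. (¬R ∨ T) — ¬R is true.
  11. (T ∨ ¬P) — T is true.

P = T  Q = T  R = F  S = T  T = T  U = T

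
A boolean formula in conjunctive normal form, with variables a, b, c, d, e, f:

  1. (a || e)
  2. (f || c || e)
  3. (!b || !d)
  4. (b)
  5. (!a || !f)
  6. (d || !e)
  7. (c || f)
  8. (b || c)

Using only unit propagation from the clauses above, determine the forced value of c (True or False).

Unit clause (b) sets b = True.
In (!d || !b), !b is now false; !d must hold, so d = False.
(!e || d) with d = False leaves only !e, so e = False.
(e || a): since e = False, the clause reduces to (a). a = True.
In (!f || !a), !a is now false; !f must hold, so f = False.
(c || e || f): since e = False, f = False, the clause reduces to (c). c = True.

True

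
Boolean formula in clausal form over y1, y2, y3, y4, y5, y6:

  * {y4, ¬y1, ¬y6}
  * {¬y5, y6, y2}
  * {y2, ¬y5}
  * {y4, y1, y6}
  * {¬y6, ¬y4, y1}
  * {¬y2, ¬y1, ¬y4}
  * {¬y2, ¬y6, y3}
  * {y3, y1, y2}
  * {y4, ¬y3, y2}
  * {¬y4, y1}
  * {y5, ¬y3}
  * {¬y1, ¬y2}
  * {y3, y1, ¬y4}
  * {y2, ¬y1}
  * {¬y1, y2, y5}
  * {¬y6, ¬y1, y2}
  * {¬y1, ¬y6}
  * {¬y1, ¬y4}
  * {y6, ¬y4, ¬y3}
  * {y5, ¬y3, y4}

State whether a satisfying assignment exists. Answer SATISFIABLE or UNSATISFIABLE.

SATISFIABLE

Try y1 = False.
  then y4 is forced to False.
  then y6 is forced to True.
Branch on y2: take y2 = True.
  then y3 is forced to True.
  then y5 is forced to True.
So y1=False, y2=True, y3=True, y4=False, y5=True, y6=True is a satisfying assignment.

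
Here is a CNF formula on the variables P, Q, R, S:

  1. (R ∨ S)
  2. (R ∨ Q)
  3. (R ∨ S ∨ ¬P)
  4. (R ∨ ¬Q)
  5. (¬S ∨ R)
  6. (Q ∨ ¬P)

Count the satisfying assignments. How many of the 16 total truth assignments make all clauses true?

6

Satisfying assignments:
  P=0 Q=0 R=1 S=0
  P=0 Q=0 R=1 S=1
  P=0 Q=1 R=1 S=0
  P=0 Q=1 R=1 S=1
  P=1 Q=1 R=1 S=0
  P=1 Q=1 R=1 S=1
That's 6 in total.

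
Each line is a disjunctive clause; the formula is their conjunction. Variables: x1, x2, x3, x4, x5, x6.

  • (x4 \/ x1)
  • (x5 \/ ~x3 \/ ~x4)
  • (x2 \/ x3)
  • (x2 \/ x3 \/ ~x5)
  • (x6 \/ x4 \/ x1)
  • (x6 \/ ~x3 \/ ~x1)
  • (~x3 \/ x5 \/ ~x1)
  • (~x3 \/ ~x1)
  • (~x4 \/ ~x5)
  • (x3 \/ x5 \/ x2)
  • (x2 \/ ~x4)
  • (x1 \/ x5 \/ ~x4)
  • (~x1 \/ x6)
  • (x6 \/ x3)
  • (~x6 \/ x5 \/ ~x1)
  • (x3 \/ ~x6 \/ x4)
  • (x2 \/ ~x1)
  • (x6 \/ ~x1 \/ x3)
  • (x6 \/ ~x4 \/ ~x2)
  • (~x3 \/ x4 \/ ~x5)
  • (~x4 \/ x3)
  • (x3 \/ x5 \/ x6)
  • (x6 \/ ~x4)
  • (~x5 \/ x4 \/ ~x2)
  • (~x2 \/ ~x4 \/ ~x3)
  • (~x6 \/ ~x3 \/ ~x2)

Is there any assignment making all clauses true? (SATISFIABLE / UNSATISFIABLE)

UNSATISFIABLE

x3 = True:
  propagation gives x1=False, x4=True, x5=True; an empty clause results — contradiction.
x3 = False:
  propagation gives x2=True, x6=True, x4=True; an empty clause results — contradiction.
Every branch closes, so no satisfying assignment exists.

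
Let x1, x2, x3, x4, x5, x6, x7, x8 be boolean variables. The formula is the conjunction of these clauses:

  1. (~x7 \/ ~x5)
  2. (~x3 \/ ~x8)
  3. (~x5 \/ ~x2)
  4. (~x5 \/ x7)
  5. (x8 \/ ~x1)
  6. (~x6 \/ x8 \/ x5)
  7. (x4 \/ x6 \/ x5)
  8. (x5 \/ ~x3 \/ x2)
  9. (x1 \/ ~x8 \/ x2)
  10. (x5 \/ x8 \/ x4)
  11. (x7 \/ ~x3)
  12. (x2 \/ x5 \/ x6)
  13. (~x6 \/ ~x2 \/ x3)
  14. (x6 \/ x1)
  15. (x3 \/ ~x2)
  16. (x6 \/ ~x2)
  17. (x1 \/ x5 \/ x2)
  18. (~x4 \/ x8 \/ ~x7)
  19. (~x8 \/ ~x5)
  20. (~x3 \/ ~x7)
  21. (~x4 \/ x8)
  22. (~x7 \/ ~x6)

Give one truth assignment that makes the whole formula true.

x1=1, x2=0, x3=0, x4=0, x5=0, x6=1, x7=0, x8=1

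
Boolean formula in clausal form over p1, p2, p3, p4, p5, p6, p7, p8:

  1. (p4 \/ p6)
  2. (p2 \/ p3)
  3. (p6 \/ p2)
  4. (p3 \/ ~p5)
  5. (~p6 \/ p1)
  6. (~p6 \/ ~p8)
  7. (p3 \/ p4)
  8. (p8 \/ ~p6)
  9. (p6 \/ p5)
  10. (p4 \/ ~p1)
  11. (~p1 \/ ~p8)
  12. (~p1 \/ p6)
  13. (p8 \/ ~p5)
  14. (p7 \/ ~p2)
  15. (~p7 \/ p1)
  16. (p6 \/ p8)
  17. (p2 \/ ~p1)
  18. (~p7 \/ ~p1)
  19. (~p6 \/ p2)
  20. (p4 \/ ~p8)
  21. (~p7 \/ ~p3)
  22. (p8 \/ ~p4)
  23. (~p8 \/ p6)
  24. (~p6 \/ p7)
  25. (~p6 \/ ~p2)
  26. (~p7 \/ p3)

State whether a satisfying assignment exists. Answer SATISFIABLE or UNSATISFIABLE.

UNSATISFIABLE

p6 = True:
  propagation gives p1=True, p8=False; an empty clause results — contradiction.
p6 = False:
  propagation gives p4=True, p2=True, p5=True, p3=True; an empty clause results — contradiction.
Every branch closes, so no satisfying assignment exists.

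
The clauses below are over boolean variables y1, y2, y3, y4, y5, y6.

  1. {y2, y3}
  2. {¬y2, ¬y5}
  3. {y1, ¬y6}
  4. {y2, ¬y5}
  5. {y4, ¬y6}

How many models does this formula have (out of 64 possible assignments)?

Case analysis on y2 and y5:
  y2=T, y5=T: a clause becomes empty — 0.
  y2=T, y5=F: y3 free; 5 ways for (y1,y4,y6) × 2^1 = 10.
  y2=F, y5=T: a clause becomes empty — 0.
  y2=F, y5=F: 5 of the 16 assignments to (y1,y3,y4,y6) work.
Total: 0 + 10 + 0 + 5 = 15.

15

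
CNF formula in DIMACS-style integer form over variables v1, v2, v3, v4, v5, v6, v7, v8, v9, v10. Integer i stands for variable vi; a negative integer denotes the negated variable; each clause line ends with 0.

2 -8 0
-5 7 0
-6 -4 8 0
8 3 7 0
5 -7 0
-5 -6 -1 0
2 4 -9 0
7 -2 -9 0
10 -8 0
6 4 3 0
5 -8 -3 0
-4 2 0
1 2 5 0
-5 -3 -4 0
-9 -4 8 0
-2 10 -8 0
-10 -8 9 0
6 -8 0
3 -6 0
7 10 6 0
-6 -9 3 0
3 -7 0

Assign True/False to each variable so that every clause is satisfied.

Set v1 = True and propagate.
Set v2 = True and propagate.
For the remaining variables, v3 = True, v4 = False, v5 = False, v6 = False, v7 = False, v8 = False, v9 = False, v10 = True works.
Check each clause:
  1. (v2 OR NOT v8) — NOT v8 is true.
  2. (NOT v5 OR v7) — NOT v5 is true.
  3. (NOT v4 OR v8 OR NOT v6) — NOT v6 is true.
  4. (v7 OR v8 OR v3) — v3 is true.
  5. (v5 OR NOT v7) — NOT v7 is true.
  6. (NOT v6 OR NOT v5 OR NOT v1) — NOT v6 is true.
  7. (v2 OR v4 OR NOT v9) — v2 is true.
  8. (v7 OR NOT v2 OR NOT v9) — NOT v9 is true.
  9. (v10 OR NOT v8) — NOT v8 is true.
  10. (v4 OR v3 OR v6) — v3 is true.
  11. (NOT v8 OR NOT v3 OR v5) — NOT v8 is true.
  12. (NOT v4 OR v2) — v2 is true.
  13. (v5 OR v2 OR v1) — v1 is true.
  14. (NOT v4 OR NOT v3 OR NOT v5) — NOT v5 is true.
  15. (NOT v4 OR v8 OR NOT v9) — NOT v4 is true.
  16. (NOT v8 OR v10 OR NOT v2) — NOT v8 is true.
  17. (NOT v8 OR v9 OR NOT v10) — NOT v8 is true.
  18. (v6 OR NOT v8) — NOT v8 is true.
  19. (v3 OR NOT v6) — NOT v6 is true.
  20. (v7 OR v10 OR v6) — v10 is true.
  21. (NOT v6 OR v3 OR NOT v9) — NOT v6 is true.
  22. (NOT v7 OR v3) — NOT v7 is true.

v1 = T  v2 = T  v3 = T  v4 = F  v5 = F  v6 = F  v7 = F  v8 = F  v9 = F  v10 = T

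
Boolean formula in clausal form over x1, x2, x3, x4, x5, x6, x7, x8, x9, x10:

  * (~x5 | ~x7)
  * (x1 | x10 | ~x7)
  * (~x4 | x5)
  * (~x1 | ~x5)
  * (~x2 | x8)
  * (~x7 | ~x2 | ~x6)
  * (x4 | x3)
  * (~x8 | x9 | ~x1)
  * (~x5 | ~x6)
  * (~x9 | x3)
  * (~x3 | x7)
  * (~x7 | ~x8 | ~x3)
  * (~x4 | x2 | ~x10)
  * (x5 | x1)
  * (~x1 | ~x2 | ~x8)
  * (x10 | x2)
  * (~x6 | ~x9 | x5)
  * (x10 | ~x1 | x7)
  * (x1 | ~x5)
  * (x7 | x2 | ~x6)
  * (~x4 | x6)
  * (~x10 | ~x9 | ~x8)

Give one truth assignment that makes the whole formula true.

x1=True  x2=False  x3=True  x4=False  x5=False  x6=False  x7=True  x8=False  x9=False  x10=True

Check each clause:
  1. (~x7 | ~x5) — ~x5 is true.
  2. (x1 | ~x7 | x10) — x10 is true.
  3. (x5 | ~x4) — ~x4 is true.
  4. (~x1 | ~x5) — ~x5 is true.
  5. (x8 | ~x2) — ~x2 is true.
  6. (~x7 | ~x6 | ~x2) — ~x6 is true.
  7. (x4 | x3) — x3 is true.
  8. (~x1 | x9 | ~x8) — ~x8 is true.
  9. (~x6 | ~x5) — ~x6 is true.
  10. (x3 | ~x9) — x3 is true.
  11. (x7 | ~x3) — x7 is true.
  12. (~x3 | ~x8 | ~x7) — ~x8 is true.
  13. (~x4 | ~x10 | x2) — ~x4 is true.
  14. (x5 | x1) — x1 is true.
  15. (~x8 | ~x2 | ~x1) — ~x8 is true.
  16. (x2 | x10) — x10 is true.
  17. (~x9 | ~x6 | x5) — ~x6 is true.
  18. (~x1 | x7 | x10) — x10 is true.
  19. (~x5 | x1) — x1 is true.
  20. (~x6 | x7 | x2) — ~x6 is true.
  21. (x6 | ~x4) — ~x4 is true.
  22. (~x8 | ~x10 | ~x9) — ~x8 is true.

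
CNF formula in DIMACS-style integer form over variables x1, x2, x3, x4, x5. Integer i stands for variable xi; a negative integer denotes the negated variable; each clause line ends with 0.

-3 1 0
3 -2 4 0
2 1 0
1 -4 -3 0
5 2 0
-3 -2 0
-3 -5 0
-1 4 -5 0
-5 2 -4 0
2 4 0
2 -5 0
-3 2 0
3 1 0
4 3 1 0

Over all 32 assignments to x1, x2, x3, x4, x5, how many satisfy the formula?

2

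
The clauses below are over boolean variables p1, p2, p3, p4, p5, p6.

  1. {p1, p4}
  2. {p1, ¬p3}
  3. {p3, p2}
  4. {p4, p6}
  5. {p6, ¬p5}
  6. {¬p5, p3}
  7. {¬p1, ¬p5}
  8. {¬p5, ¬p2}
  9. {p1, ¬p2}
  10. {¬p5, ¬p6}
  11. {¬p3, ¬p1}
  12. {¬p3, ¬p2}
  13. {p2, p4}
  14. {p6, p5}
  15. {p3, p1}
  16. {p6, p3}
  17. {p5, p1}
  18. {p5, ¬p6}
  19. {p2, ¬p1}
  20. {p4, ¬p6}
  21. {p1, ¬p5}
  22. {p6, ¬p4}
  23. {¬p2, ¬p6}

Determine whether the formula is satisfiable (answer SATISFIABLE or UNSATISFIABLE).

p1 = True:
  propagation gives p5=False, p3=False, p2=True, p6=True; an empty clause results — contradiction.
p1 = False:
  propagation gives p4=True, p3=False; an empty clause results — contradiction.
Every branch closes, so no satisfying assignment exists.

UNSATISFIABLE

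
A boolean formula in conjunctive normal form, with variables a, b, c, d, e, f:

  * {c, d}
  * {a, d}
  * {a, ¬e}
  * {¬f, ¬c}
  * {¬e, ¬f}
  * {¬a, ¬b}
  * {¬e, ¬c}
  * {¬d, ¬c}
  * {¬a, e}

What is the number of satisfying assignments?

5

The models are:
  a=0 b=0 c=0 d=1 e=0 f=0
  a=0 b=0 c=0 d=1 e=0 f=1
  a=0 b=1 c=0 d=1 e=0 f=0
  a=0 b=1 c=0 d=1 e=0 f=1
  a=1 b=0 c=0 d=1 e=1 f=0
Count: 5.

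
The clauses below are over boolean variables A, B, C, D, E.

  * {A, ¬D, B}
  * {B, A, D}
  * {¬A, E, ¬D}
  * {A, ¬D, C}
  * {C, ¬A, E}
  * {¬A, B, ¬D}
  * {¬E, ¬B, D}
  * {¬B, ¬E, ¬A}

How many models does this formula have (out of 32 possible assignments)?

8

Satisfying assignments:
  A=0 B=1 C=0 D=0 E=0
  A=0 B=1 C=1 D=0 E=0
  A=0 B=1 C=1 D=1 E=0
  A=0 B=1 C=1 D=1 E=1
  A=1 B=0 C=0 D=0 E=1
  A=1 B=0 C=1 D=0 E=0
  A=1 B=0 C=1 D=0 E=1
  A=1 B=1 C=1 D=0 E=0
That's 8 in total.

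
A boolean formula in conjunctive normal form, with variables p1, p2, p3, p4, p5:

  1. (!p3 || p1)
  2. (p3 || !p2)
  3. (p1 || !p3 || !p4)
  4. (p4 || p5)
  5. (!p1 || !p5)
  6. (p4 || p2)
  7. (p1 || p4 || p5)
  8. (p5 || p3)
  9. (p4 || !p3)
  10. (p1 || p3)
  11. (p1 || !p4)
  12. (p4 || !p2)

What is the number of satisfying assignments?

The models are:
  p1=1 p2=0 p3=1 p4=1 p5=0
  p1=1 p2=1 p3=1 p4=1 p5=0
That's 2 in total.

2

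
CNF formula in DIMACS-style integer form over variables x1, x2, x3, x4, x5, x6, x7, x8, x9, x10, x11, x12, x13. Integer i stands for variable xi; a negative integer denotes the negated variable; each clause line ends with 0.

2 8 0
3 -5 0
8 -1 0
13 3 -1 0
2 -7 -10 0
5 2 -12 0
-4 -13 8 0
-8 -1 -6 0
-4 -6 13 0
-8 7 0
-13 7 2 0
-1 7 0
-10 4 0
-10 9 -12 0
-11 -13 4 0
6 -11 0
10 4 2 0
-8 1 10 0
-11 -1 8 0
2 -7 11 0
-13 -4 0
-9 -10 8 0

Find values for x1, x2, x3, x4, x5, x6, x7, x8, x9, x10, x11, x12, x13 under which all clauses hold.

x2 occurs only positively in the remaining clauses — set x2 = True.
x12 occurs only negated in the remaining clauses — set x12 = False.
Branch on x1: take x1 = False.
For the remaining variables, x3 = False, x4 = True, x5 = False, x6 = False, x7 = True, x8 = True, x9 = False, x10 = True, x11 = False, x13 = False works.

x1 = 0, x2 = 1, x3 = 0, x4 = 1, x5 = 0, x6 = 0, x7 = 1, x8 = 1, x9 = 0, x10 = 1, x11 = 0, x12 = 0, x13 = 0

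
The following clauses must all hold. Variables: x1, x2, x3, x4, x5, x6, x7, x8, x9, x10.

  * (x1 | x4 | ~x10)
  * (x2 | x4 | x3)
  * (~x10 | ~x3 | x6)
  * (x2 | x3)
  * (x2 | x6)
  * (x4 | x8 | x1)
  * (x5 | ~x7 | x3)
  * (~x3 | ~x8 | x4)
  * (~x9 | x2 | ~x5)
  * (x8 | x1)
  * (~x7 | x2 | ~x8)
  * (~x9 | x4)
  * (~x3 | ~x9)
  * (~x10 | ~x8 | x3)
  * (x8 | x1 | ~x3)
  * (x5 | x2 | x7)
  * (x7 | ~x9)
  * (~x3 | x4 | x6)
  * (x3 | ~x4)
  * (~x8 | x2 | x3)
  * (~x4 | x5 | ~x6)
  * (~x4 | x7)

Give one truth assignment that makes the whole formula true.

x1=True, x2=True, x3=True, x4=True, x5=True, x6=True, x7=True, x8=True, x9=False, x10=False

x1 occurs only positively in the remaining clauses — set x1 = True.
x2 occurs only positively in the remaining clauses — set x2 = True.
Set x3 = True and propagate.
  then x9 is forced to False.
Set x4 = True and propagate.
  then x7 is forced to True.
Try x5 = True.
For the remaining variables, x6 = True, x8 = True, x10 = False works.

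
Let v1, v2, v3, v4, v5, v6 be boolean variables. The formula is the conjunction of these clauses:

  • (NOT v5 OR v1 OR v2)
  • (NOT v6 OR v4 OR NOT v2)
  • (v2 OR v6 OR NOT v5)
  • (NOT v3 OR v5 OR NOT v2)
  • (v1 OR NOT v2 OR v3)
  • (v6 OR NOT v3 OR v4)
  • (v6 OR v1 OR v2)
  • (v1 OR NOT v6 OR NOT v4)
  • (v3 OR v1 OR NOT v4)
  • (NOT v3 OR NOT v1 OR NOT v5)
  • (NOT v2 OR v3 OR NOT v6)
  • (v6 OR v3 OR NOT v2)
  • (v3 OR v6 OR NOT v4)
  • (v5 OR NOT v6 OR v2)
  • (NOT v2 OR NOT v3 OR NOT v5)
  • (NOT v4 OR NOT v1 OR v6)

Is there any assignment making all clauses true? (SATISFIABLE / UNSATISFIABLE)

Set v1 = True and propagate.
Try v2 = False.
The remaining clauses are satisfied by v3 = False, v4 = False, v5 = False, v6 = False.
So v1=T, v2=F, v3=F, v4=F, v5=F, v6=F is a satisfying assignment.

SATISFIABLE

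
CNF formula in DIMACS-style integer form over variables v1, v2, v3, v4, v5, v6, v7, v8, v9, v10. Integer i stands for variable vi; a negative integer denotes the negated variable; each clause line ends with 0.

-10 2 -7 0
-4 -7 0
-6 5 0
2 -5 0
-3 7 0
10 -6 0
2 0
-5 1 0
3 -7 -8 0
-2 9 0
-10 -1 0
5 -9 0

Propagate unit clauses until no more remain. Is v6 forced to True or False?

False

(v2) stands alone — v2 = True.
In (~v2 | v9), ~v2 is now false; v9 must hold, so v9 = True.
In (v5 | ~v9), ~v9 is now false; v5 must hold, so v5 = True.
In (~v5 | v1), ~v5 is now false; v1 must hold, so v1 = True.
From (~v10 | ~v1) and v1 = True: v10 = False.
From (v10 | ~v6) and v10 = False: v6 = False.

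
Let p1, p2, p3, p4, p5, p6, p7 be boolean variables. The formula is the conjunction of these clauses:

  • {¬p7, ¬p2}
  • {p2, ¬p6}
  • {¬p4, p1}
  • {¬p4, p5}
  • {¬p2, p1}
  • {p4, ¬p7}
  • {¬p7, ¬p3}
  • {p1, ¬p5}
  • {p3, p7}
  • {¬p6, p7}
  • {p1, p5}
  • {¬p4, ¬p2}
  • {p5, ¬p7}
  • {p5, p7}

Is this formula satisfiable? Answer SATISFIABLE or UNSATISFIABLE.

SATISFIABLE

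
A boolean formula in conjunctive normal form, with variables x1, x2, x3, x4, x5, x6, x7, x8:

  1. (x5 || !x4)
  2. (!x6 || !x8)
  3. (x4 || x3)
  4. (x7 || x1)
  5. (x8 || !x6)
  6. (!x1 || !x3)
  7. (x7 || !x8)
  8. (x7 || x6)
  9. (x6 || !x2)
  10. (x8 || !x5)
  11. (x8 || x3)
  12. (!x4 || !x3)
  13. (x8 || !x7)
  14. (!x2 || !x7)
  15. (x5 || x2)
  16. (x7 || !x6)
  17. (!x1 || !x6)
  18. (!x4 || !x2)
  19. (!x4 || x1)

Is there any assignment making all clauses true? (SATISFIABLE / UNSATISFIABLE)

SATISFIABLE

Branch on x1: take x1 = True.
  then x3 is forced to False.
  then x4 is forced to True.
  then x5 is forced to True.
  then x8 is forced to True.
  then x6 is forced to False.
  then x7 is forced to True.
  then x2 is forced to False.
So x1 = 1, x2 = 0, x3 = 0, x4 = 1, x5 = 1, x6 = 0, x7 = 1, x8 = 1 is a satisfying assignment.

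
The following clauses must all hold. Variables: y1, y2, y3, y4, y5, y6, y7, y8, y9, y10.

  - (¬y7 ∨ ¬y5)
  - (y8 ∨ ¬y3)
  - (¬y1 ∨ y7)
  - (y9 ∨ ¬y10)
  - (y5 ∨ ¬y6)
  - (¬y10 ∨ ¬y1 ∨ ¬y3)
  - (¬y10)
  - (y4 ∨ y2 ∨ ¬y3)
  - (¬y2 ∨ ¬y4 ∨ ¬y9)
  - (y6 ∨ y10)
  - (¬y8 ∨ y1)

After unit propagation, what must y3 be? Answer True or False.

(¬y10) stands alone — y10 = False.
From (y10 ∨ y6) and y10 = False: y6 = True.
In (¬y6 ∨ y5), ¬y6 is now false; y5 must hold, so y5 = True.
(¬y5 ∨ ¬y7): since y5 = True, the clause reduces to (¬y7). y7 = False.
(¬y1 ∨ y7) with y7 = False leaves only ¬y1, so y1 = False.
(y1 ∨ ¬y8) with y1 = False leaves only ¬y8, so y8 = False.
(¬y3 ∨ y8) with y8 = False leaves only ¬y3, so y3 = False.

False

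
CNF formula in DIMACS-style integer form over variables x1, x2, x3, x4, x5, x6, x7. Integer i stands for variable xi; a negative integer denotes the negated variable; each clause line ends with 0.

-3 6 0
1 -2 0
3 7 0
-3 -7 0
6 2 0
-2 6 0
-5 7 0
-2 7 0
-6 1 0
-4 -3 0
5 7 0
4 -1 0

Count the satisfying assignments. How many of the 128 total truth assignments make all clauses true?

The models are:
  x1=1 x2=0 x3=0 x4=1 x5=0 x6=1 x7=1
  x1=1 x2=0 x3=0 x4=1 x5=1 x6=1 x7=1
  x1=1 x2=1 x3=0 x4=1 x5=0 x6=1 x7=1
  x1=1 x2=1 x3=0 x4=1 x5=1 x6=1 x7=1
That's 4 in total.

4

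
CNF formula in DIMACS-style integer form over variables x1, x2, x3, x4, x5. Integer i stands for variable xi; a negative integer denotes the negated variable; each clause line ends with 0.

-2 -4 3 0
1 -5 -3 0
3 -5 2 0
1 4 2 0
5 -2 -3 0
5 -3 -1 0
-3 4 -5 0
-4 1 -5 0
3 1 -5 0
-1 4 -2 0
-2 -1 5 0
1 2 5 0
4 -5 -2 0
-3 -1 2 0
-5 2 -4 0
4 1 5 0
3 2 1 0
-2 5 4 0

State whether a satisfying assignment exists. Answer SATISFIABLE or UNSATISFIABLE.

SATISFIABLE

Set x1 = True and propagate.
Set x2 = False and propagate.
  then x3 is forced to False.
  then x5 is forced to False.
x4 is now unconstrained; take x4 = True.
So x1 = T, x2 = F, x3 = F, x4 = T, x5 = F is a satisfying assignment.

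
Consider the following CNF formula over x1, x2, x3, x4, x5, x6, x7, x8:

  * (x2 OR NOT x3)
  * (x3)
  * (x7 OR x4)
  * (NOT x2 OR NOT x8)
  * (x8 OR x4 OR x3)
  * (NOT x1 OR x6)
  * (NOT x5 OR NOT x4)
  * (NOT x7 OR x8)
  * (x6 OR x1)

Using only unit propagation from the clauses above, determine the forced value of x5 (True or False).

Unit clause (x3) sets x3 = True.
(x2 OR NOT x3): since x3 = True, the clause reduces to (x2). x2 = True.
From (NOT x8 OR NOT x2) and x2 = True: x8 = False.
From (x8 OR NOT x7) and x8 = False: x7 = False.
In (x4 OR x7), x7 is now false; x4 must hold, so x4 = True.
From (NOT x4 OR NOT x5) and x4 = True: x5 = False.

False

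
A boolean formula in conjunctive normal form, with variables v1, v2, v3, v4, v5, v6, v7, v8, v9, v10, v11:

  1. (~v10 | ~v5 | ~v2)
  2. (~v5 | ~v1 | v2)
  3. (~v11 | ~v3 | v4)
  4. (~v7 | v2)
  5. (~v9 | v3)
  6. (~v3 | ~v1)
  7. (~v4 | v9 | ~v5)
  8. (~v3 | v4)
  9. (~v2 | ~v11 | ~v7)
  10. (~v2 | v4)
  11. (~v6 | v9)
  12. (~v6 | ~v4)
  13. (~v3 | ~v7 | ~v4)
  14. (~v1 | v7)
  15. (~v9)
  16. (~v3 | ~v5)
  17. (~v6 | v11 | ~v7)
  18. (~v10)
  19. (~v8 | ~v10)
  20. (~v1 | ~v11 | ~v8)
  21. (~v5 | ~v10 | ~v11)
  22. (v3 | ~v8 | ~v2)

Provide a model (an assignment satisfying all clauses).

v1 = 0  v2 = 0  v3 = 0  v4 = 0  v5 = 0  v6 = 0  v7 = 0  v8 = 0  v9 = 0  v10 = 0  v11 = 1

(~v9) is a unit clause, so v9 = False.
The clause (~v6) is unit: v6 must be False.
(~v10) is a unit clause, so v10 = False.
v1 occurs only negated in the remaining clauses — set v1 = False.
v5 occurs only negated in the remaining clauses — set v5 = False.
Branch on v2: take v2 = False.
  then v7 is forced to False.
Branch on v3: take v3 = False.
v4, v8, v11 are now unconstrained; take v4 = False, v8 = False, v11 = True.
Check each clause:
  1. (~v2 | ~v5 | ~v10) — ~v5 is true.
  2. (~v1 | ~v5 | v2) — ~v5 is true.
  3. (~v11 | v4 | ~v3) — ~v3 is true.
  4. (v2 | ~v7) — ~v7 is true.
  5. (~v9 | v3) — ~v9 is true.
  6. (~v1 | ~v3) — ~v3 is true.
  7. (v9 | ~v5 | ~v4) — ~v5 is true.
  8. (v4 | ~v3) — ~v3 is true.
  9. (~v11 | ~v2 | ~v7) — ~v7 is true.
  10. (~v2 | v4) — ~v2 is true.
  11. (v9 | ~v6) — ~v6 is true.
  12. (~v4 | ~v6) — ~v6 is true.
  13. (~v4 | ~v3 | ~v7) — ~v7 is true.
  14. (~v1 | v7) — ~v1 is true.
  15. (~v9) — ~v9 is true.
  16. (~v3 | ~v5) — ~v5 is true.
  17. (~v6 | v11 | ~v7) — ~v7 is true.
  18. (~v10) — ~v10 is true.
  19. (~v10 | ~v8) — ~v8 is true.
  20. (~v8 | ~v1 | ~v11) — ~v8 is true.
  21. (~v10 | ~v11 | ~v5) — ~v5 is true.
  22. (v3 | ~v8 | ~v2) — ~v8 is true.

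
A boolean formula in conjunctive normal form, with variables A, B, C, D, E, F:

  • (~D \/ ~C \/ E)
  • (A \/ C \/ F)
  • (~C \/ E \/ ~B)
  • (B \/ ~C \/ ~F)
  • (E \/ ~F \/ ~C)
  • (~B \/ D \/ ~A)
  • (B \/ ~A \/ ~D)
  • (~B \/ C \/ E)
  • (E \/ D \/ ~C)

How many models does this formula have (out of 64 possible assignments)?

21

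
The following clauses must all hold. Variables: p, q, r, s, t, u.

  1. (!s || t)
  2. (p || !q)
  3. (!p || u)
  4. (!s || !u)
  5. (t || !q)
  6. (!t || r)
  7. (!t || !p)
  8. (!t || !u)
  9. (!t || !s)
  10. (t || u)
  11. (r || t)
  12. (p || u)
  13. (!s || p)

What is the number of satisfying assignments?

2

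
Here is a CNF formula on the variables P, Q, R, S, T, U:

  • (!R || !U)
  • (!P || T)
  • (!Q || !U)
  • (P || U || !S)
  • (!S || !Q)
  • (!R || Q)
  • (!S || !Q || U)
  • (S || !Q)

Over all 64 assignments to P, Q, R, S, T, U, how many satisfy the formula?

10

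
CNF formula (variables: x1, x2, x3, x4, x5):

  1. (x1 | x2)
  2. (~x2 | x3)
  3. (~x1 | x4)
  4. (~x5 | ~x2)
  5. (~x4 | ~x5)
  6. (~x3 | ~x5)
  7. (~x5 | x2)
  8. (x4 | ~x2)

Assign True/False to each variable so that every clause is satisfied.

Pure literal: x5 appears only negated; assign x5 = False.
Set x1 = True and propagate.
  then x4 is forced to True.
For the remaining variables, x2 = True, x3 = True works.
Every clause has at least one true literal under this assignment.

x1=1, x2=1, x3=1, x4=1, x5=0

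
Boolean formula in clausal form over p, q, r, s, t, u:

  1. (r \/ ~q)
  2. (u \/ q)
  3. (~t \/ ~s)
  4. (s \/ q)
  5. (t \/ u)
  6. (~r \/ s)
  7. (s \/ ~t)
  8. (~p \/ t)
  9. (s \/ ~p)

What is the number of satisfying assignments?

3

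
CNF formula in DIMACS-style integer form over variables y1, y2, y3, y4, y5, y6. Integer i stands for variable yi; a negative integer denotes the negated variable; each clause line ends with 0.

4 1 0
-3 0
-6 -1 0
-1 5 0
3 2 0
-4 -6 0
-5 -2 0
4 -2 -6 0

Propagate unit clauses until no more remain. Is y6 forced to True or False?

False

(NOT y3) is a unit clause: y3 = False.
(y3 OR y2): since y3 = False, the clause reduces to (y2). y2 = True.
(NOT y5 OR NOT y2) with y2 = True leaves only NOT y5, so y5 = False.
(y5 OR NOT y1): since y5 = False, the clause reduces to (NOT y1). y1 = False.
From (y1 OR y4) and y1 = False: y4 = True.
In (NOT y4 OR NOT y6), NOT y4 is now false; NOT y6 must hold, so y6 = False.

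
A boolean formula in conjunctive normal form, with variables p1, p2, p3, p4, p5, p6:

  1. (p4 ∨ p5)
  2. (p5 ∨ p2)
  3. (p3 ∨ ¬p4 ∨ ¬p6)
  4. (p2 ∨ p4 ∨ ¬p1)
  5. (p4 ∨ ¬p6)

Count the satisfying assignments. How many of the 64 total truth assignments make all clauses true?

Split on p4, then p2.
  p4=T, p2=T: p1, p5 free; 3 ways for (p3,p6) × 2^2 = 12.
  p4=T, p2=F: p1 free; 3 ways for (p3,p5,p6) × 2^1 = 6.
  p4=F, p2=T: remaining (p1,p3,p5,p6) ∈ {(F,F,T,F); (F,T,T,F); (T,F,T,F); (T,T,T,F)} — 4.
  p4=F, p2=F: remaining (p1,p3,p5,p6) ∈ {(F,F,T,F); (F,T,T,F)} — 2.
Total: 12 + 6 + 4 + 2 = 24.

24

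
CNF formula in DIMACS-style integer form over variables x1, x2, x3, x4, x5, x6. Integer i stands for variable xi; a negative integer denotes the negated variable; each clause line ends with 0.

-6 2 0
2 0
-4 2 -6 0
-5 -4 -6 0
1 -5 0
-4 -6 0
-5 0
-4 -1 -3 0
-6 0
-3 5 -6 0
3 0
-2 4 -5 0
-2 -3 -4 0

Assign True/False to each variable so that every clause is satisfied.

x1 = True, x2 = True, x3 = True, x4 = False, x5 = False, x6 = False

Unit propagation: (x2) forces x2 = True.
Unit propagation: (¬x5) forces x5 = False.
Unit propagation: (¬x6) forces x6 = False.
The clause (x3) is unit: x3 must be True.
Unit propagation: (¬x4) forces x4 = False.
x1 is now unconstrained; take x1 = True.
Every clause has at least one true literal under this assignment.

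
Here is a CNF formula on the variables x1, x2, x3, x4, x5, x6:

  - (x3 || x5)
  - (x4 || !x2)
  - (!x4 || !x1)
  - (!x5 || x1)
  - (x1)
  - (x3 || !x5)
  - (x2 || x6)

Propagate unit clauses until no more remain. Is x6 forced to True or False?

True

(x1) is a unit clause: x1 = True.
In (!x1 || !x4), !x1 is now false; !x4 must hold, so x4 = False.
In (x4 || !x2), x4 is now false; !x2 must hold, so x2 = False.
From (x2 || x6) and x2 = False: x6 = True.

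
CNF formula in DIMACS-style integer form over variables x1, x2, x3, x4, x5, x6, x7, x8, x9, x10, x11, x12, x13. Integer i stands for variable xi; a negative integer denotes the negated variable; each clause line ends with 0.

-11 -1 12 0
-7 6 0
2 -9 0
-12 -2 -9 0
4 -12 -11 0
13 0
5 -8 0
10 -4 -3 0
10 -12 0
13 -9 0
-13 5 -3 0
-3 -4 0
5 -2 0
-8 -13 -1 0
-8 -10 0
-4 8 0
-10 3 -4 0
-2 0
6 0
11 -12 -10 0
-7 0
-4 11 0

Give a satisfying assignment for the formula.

x1 = T  x2 = F  x3 = F  x4 = F  x5 = F  x6 = T  x7 = F  x8 = F  x9 = F  x10 = T  x11 = F  x12 = F  x13 = T

Check each clause:
  1. (x12 ∨ ¬x11 ∨ ¬x1) — ¬x11 is true.
  2. (¬x7 ∨ x6) — ¬x7 is true.
  3. (¬x9 ∨ x2) — ¬x9 is true.
  4. (¬x9 ∨ ¬x12 ∨ ¬x2) — ¬x12 is true.
  5. (¬x12 ∨ ¬x11 ∨ x4) — ¬x11 is true.
  6. (x13) — x13 is true.
  7. (x5 ∨ ¬x8) — ¬x8 is true.
  8. (¬x4 ∨ ¬x3 ∨ x10) — x10 is true.
  9. (x10 ∨ ¬x12) — x10 is true.
  10. (x13 ∨ ¬x9) — x13 is true.
  11. (x5 ∨ ¬x13 ∨ ¬x3) — ¬x3 is true.
  12. (¬x4 ∨ ¬x3) — ¬x4 is true.
  13. (x5 ∨ ¬x2) — ¬x2 is true.
  14. (¬x1 ∨ ¬x13 ∨ ¬x8) — ¬x8 is true.
  15. (¬x10 ∨ ¬x8) — ¬x8 is true.
  16. (¬x4 ∨ x8) — ¬x4 is true.
  17. (¬x4 ∨ ¬x10 ∨ x3) — ¬x4 is true.
  18. (¬x2) — ¬x2 is true.
  19. (x6) — x6 is true.
  20. (x11 ∨ ¬x12 ∨ ¬x10) — ¬x12 is true.
  21. (¬x7) — ¬x7 is true.
  22. (¬x4 ∨ x11) — ¬x4 is true.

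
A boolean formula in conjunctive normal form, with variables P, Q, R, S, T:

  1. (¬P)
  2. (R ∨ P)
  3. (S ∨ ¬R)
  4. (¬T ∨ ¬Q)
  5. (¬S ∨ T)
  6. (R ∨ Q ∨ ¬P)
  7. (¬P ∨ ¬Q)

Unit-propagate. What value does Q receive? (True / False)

(¬P) stands alone — P = False.
(P ∨ R): since P = False, the clause reduces to (R). R = True.
In (¬R ∨ S), ¬R is now false; S must hold, so S = True.
(¬S ∨ T): since S = True, the clause reduces to (T). T = True.
From (¬T ∨ ¬Q) and T = True: Q = False.

False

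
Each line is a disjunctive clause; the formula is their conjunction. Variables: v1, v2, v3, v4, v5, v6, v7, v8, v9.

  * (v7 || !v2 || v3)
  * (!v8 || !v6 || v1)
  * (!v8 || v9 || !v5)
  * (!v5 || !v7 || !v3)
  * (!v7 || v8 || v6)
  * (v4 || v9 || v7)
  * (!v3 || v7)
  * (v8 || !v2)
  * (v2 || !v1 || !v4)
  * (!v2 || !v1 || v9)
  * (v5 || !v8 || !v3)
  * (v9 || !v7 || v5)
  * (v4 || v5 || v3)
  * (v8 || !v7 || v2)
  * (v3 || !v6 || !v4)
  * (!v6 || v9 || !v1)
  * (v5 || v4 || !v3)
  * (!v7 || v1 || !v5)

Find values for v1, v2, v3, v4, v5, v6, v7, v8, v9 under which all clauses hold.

v1=T  v2=F  v3=F  v4=F  v5=T  v6=F  v7=F  v8=T  v9=T

Check each clause:
  1. (v7 || !v2 || v3) — !v2 is true.
  2. (!v8 || !v6 || v1) — v1 is true.
  3. (!v8 || !v5 || v9) — v9 is true.
  4. (!v5 || !v3 || !v7) — !v7 is true.
  5. (v8 || !v7 || v6) — v8 is true.
  6. (v4 || v7 || v9) — v9 is true.
  7. (!v3 || v7) — !v3 is true.
  8. (!v2 || v8) — v8 is true.
  9. (v2 || !v4 || !v1) — !v4 is true.
  10. (!v2 || !v1 || v9) — v9 is true.
  11. (!v3 || v5 || !v8) — !v3 is true.
  12. (v9 || !v7 || v5) — v9 is true.
  13. (v3 || v4 || v5) — v5 is true.
  14. (!v7 || v2 || v8) — v8 is true.
  15. (v3 || !v6 || !v4) — !v6 is true.
  16. (v9 || !v6 || !v1) — v9 is true.
  17. (v5 || v4 || !v3) — v5 is true.
  18. (!v5 || v1 || !v7) — v1 is true.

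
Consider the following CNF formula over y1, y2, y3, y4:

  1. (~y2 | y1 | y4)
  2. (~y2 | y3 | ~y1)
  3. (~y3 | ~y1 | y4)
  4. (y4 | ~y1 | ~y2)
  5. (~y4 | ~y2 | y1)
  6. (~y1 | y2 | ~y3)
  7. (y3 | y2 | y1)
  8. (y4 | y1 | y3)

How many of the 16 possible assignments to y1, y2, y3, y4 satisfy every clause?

5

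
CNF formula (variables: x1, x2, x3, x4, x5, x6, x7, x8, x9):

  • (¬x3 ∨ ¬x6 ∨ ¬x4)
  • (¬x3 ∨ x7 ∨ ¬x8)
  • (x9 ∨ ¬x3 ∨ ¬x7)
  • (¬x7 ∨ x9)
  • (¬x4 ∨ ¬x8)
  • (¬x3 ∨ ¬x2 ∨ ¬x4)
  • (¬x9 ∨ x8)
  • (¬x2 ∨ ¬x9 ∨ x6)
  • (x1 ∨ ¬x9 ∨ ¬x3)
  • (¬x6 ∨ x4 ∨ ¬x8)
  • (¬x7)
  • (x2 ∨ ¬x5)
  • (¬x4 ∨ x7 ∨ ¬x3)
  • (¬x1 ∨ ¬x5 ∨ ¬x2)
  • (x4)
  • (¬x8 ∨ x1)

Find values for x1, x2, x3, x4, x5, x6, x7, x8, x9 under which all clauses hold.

x1 = 0  x2 = 0  x3 = 0  x4 = 1  x5 = 0  x6 = 1  x7 = 0  x8 = 0  x9 = 0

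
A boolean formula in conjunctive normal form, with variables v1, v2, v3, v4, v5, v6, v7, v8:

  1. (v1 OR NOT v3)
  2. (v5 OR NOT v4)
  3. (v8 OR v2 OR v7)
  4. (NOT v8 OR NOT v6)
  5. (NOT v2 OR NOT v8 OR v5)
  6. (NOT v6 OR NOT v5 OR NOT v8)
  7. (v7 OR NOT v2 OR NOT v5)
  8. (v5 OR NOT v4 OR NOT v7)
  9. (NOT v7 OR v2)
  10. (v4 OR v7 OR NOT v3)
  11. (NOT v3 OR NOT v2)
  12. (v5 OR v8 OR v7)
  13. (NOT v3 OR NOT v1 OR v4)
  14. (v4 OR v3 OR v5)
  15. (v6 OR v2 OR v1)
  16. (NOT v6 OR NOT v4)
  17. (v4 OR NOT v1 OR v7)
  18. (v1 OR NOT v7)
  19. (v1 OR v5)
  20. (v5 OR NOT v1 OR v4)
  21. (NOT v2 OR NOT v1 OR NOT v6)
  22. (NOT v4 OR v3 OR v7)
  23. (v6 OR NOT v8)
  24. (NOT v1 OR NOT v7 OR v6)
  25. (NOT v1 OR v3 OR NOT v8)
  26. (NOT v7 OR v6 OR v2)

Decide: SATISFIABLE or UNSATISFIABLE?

UNSATISFIABLE

v7 = True:
  propagation gives v2=True, v3=False, v1=True, v6=False; an empty clause results — contradiction.
v7 = False:
  v1 = True:
    propagation gives v4=True, v5=True, v2=False, v8=True; an empty clause results — contradiction.
  v1 = False:
    propagation gives v3=False, v5=True, v2=False, v8=True; an empty clause results — contradiction.
Every branch closes, so no satisfying assignment exists.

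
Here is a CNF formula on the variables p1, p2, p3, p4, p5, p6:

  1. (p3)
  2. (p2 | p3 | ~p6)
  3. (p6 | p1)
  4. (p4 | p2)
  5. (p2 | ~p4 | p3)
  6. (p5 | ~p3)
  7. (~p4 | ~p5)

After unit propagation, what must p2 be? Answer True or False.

(p3) is a unit clause: p3 = True.
(~p3 | p5) with p3 = True leaves only p5, so p5 = True.
From (~p4 | ~p5) and p5 = True: p4 = False.
In (p4 | p2), p4 is now false; p2 must hold, so p2 = True.

True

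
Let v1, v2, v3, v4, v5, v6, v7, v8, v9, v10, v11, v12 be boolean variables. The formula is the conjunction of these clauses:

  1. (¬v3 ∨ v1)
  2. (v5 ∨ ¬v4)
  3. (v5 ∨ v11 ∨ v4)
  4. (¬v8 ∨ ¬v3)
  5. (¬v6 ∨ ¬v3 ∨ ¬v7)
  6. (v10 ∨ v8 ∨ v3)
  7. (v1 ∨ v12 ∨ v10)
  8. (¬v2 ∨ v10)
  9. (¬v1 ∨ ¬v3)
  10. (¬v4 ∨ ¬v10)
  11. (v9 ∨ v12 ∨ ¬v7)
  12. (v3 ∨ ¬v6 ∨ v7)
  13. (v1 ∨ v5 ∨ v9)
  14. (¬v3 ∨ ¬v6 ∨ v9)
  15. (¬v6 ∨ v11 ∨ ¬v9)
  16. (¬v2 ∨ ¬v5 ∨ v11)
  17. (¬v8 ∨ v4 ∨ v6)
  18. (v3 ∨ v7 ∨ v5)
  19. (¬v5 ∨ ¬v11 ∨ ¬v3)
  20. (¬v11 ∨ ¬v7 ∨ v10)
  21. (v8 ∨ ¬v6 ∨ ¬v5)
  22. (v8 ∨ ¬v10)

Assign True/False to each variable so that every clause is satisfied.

v1=F, v2=F, v3=F, v4=T, v5=T, v6=F, v7=T, v8=T, v9=F, v10=F, v11=F, v12=T

Check each clause:
  1. (v1 ∨ ¬v3) — ¬v3 is true.
  2. (v5 ∨ ¬v4) — v5 is true.
  3. (v11 ∨ v5 ∨ v4) — v4 is true.
  4. (¬v3 ∨ ¬v8) — ¬v3 is true.
  5. (¬v3 ∨ ¬v7 ∨ ¬v6) — ¬v6 is true.
  6. (v10 ∨ v3 ∨ v8) — v8 is true.
  7. (v10 ∨ v1 ∨ v12) — v12 is true.
  8. (v10 ∨ ¬v2) — ¬v2 is true.
  9. (¬v1 ∨ ¬v3) — ¬v3 is true.
  10. (¬v10 ∨ ¬v4) — ¬v10 is true.
  11. (v9 ∨ ¬v7 ∨ v12) — v12 is true.
  12. (v7 ∨ ¬v6 ∨ v3) — ¬v6 is true.
  13. (v9 ∨ v1 ∨ v5) — v5 is true.
  14. (v9 ∨ ¬v3 ∨ ¬v6) — ¬v6 is true.
  15. (v11 ∨ ¬v6 ∨ ¬v9) — ¬v6 is true.
  16. (¬v2 ∨ ¬v5 ∨ v11) — ¬v2 is true.
  17. (v4 ∨ v6 ∨ ¬v8) — v4 is true.
  18. (v3 ∨ v5 ∨ v7) — v5 is true.
  19. (¬v5 ∨ ¬v3 ∨ ¬v11) — ¬v3 is true.
  20. (v10 ∨ ¬v7 ∨ ¬v11) — ¬v11 is true.
  21. (¬v6 ∨ ¬v5 ∨ v8) — v8 is true.
  22. (¬v10 ∨ v8) — v8 is true.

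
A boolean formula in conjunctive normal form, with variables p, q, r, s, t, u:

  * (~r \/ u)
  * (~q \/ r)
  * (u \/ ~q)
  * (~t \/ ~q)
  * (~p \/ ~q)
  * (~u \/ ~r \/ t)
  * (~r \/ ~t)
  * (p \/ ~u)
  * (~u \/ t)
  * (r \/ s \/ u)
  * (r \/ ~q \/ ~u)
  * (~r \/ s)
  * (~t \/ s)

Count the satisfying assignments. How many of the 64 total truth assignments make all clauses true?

5

Satisfying assignments:
  p=F q=F r=F s=T t=F u=F
  p=F q=F r=F s=T t=T u=F
  p=T q=F r=F s=T t=F u=F
  p=T q=F r=F s=T t=T u=F
  p=T q=F r=F s=T t=T u=T
That's 5 in total.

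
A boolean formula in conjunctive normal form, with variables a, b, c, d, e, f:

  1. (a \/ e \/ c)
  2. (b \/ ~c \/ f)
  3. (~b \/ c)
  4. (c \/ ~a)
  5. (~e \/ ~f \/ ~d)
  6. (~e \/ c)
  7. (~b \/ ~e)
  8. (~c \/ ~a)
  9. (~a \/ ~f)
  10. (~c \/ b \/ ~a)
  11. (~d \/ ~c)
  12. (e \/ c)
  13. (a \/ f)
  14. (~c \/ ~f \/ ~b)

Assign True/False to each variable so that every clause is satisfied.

a=F, b=F, c=T, d=F, e=T, f=T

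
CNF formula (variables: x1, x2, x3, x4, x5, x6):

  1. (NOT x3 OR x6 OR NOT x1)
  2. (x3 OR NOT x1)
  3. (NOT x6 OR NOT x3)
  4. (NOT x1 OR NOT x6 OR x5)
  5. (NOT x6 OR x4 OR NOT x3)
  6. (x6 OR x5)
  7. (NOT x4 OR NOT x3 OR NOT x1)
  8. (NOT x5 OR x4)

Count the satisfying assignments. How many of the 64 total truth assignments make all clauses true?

10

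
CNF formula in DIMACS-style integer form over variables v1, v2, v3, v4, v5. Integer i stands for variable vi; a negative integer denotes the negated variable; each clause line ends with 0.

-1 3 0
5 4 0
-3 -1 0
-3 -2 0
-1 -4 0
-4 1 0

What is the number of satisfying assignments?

The models are:
  v1=0 v2=0 v3=0 v4=0 v5=1
  v1=0 v2=0 v3=1 v4=0 v5=1
  v1=0 v2=1 v3=0 v4=0 v5=1
That's 3 in total.

3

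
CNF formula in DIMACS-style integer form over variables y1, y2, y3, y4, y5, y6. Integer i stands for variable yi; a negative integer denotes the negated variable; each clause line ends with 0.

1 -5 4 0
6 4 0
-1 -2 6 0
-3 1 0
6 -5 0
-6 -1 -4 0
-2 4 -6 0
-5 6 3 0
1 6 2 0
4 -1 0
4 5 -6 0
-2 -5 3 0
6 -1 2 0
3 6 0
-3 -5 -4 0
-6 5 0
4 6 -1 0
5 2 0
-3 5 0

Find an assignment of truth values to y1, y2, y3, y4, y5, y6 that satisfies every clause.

y1=0, y2=0, y3=0, y4=1, y5=1, y6=1

Try y1 = False.
  then y3 is forced to False.
  then y6 is forced to True.
  then y5 is forced to True.
  then y4 is forced to True.
  then y2 is forced to False.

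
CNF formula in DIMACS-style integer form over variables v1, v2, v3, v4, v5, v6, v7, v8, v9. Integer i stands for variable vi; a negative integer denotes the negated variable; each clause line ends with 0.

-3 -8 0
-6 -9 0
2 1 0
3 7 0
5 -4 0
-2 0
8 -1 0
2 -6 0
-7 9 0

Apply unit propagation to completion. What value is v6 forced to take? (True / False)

(~v2) stands alone — v2 = False.
(v1 \/ v2) with v2 = False leaves only v1, so v1 = True.
From (~v1 \/ v8) and v1 = True: v8 = True.
(~v3 \/ ~v8): since v8 = True, the clause reduces to (~v3). v3 = False.
In (v7 \/ v3), v3 is now false; v7 must hold, so v7 = True.
(v2 \/ ~v6) with v2 = False leaves only ~v6, so v6 = False.

False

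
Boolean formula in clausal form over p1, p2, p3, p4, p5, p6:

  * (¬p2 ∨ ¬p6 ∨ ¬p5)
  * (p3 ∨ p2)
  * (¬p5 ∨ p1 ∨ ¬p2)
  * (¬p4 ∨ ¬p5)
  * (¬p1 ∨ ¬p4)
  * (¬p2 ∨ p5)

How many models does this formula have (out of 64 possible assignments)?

Case analysis on p2 and p5:
  p2=T, p5=T: remaining (p1,p3,p4,p6) ∈ {(T,F,F,F); (T,T,F,F)} — 2.
  p2=T, p5=F: a clause becomes empty — 0.
  p2=F, p5=T: remaining (p1,p3,p4,p6) ∈ {(F,T,F,F); (F,T,F,T); (T,T,F,F); (T,T,F,T)} — 4.
  p2=F, p5=F: p6 free; 3 ways for (p1,p3,p4) × 2^1 = 6.
Total: 2 + 0 + 4 + 6 = 12.

12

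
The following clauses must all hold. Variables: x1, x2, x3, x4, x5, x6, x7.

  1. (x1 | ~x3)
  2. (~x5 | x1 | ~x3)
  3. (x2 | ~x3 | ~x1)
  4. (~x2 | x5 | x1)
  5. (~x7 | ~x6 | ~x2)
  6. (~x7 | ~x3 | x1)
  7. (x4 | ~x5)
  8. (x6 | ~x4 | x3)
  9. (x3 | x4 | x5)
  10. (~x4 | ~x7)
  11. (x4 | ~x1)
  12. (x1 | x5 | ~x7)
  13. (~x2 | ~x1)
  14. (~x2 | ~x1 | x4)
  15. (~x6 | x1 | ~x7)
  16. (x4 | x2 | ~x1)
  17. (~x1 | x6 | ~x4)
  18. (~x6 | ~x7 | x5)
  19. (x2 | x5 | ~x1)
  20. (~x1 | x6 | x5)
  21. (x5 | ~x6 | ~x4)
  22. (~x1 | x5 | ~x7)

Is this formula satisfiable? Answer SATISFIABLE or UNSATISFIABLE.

Pure literal: x7 appears only negated; assign x7 = False.
Branch on x1: take x1 = False.
  then x3 is forced to False.
Branch on x2: take x2 = True.
  then x5 is forced to True.
  then x4 is forced to True.
  then x6 is forced to True.
Every clause has at least one true literal under this assignment.
So x1 = F, x2 = T, x3 = F, x4 = T, x5 = T, x6 = T, x7 = F is a satisfying assignment.

SATISFIABLE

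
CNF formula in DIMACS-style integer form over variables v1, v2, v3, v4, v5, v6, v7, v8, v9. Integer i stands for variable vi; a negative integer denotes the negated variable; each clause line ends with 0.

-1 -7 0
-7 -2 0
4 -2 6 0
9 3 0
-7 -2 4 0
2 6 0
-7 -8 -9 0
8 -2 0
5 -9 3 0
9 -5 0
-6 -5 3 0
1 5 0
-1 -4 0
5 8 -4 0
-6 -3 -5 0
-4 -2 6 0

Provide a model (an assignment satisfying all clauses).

v1=T  v2=T  v3=T  v4=F  v5=F  v6=T  v7=F  v8=T  v9=F

Pure literal: v7 appears only negated; assign v7 = False.
Branch on v1: take v1 = True.
  then v4 is forced to False.
Try v2 = True.
  then v6 is forced to True.
  then v8 is forced to True.
The remaining clauses are satisfied by v3 = True, v5 = False, v9 = False.
Every clause has at least one true literal under this assignment.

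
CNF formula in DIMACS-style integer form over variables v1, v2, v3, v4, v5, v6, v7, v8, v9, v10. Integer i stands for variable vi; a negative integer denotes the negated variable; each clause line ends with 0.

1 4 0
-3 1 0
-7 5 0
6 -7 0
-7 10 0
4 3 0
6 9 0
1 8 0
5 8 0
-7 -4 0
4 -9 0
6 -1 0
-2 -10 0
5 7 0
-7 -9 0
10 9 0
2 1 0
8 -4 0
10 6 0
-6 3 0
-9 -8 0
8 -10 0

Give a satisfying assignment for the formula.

v1=T, v2=F, v3=T, v4=F, v5=T, v6=T, v7=F, v8=T, v9=F, v10=T

Check each clause:
  1. (v1 OR v4) — v1 is true.
  2. (NOT v3 OR v1) — v1 is true.
  3. (v5 OR NOT v7) — NOT v7 is true.
  4. (v6 OR NOT v7) — NOT v7 is true.
  5. (NOT v7 OR v10) — NOT v7 is true.
  6. (v4 OR v3) — v3 is true.
  7. (v9 OR v6) — v6 is true.
  8. (v1 OR v8) — v8 is true.
  9. (v8 OR v5) — v8 is true.
  10. (NOT v7 OR NOT v4) — NOT v7 is true.
  11. (v4 OR NOT v9) — NOT v9 is true.
  12. (v6 OR NOT v1) — v6 is true.
  13. (NOT v10 OR NOT v2) — NOT v2 is true.
  14. (v7 OR v5) — v5 is true.
  15. (NOT v9 OR NOT v7) — NOT v7 is true.
  16. (v10 OR v9) — v10 is true.
  17. (v1 OR v2) — v1 is true.
  18. (v8 OR NOT v4) — v8 is true.
  19. (v10 OR v6) — v10 is true.
  20. (NOT v6 OR v3) — v3 is true.
  21. (NOT v9 OR NOT v8) — NOT v9 is true.
  22. (v8 OR NOT v10) — v8 is true.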